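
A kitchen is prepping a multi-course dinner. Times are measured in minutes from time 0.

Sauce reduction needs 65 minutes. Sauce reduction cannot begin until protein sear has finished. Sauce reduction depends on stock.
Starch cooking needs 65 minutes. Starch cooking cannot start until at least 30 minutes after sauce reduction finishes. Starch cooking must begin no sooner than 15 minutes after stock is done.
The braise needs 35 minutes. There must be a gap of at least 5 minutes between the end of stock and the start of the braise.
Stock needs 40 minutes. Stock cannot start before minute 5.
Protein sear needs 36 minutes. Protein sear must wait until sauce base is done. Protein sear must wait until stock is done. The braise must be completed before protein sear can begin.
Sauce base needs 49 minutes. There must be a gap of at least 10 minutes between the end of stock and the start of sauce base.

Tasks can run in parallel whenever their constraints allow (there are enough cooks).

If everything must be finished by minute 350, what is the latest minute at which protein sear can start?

154

Nothing follows starch cooking; the deadline of minute 350 is its only limit. It must start by 350 − 65 = minute 285.
Sauce reduction feeds into starch cooking (must start by minute 285, minus 30-minute gap → minute 255); so sauce reduction must finish by minute 255 and therefore start by minute 190.
Protein sear has to be done before sauce reduction (must start by minute 190). That means finishing by minute 190, i.e. starting by 190 − 36 = minute 154.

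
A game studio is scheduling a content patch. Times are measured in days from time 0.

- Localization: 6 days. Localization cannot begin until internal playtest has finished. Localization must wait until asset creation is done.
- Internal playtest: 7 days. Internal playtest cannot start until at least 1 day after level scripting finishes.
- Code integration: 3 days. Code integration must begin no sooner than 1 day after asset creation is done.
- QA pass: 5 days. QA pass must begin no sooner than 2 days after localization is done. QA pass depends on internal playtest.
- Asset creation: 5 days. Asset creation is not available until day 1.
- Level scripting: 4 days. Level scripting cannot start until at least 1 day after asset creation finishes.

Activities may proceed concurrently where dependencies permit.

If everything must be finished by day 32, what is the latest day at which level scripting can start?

7

Nothing follows QA pass; the deadline of day 32 is its only limit. It must start by 32 − 5 = day 27.
Localization has to be done before QA pass (must start by day 27, minus 2-day gap → day 25). That means finishing by day 25, i.e. starting by 25 − 6 = day 19.
Internal playtest must finish in time for localization (must start by day 19); QA pass (must start by day 27). The tightest is day 19, so internal playtest must start by 19 − 7 = day 12.
Level scripting must finish before internal playtest (must start by day 12, minus 1-day gap → day 11). With a 4-day duration, level scripting must start by 11 − 4 = day 7.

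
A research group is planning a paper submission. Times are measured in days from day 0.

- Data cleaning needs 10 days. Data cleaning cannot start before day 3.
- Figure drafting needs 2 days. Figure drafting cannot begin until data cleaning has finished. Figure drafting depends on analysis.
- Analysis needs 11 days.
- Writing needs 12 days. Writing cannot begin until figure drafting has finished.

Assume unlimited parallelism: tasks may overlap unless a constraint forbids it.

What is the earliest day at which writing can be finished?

Analysis can start immediately at day 0; it finishes at day 11.
Data cleaning cannot begin until its own release at day 3. It runs from day 3 to 3 + 10 = day 13.
Figure drafting has to wait for data cleaning (finishes day 13); analysis (finishes day 11). The latest of these is day 13, so figure drafting runs day 13 to 13 + 2 = day 15.
After figure drafting (finishes day 15), writing can start at day 15 and finishes at day 27.

27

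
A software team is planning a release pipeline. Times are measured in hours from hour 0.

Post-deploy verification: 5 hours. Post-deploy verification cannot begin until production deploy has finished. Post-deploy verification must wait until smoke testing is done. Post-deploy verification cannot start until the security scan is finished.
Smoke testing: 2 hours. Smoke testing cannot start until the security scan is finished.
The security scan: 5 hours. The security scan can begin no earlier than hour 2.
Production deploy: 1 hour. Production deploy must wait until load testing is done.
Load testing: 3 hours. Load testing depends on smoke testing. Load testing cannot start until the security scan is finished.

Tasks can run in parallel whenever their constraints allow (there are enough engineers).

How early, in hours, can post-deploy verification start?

13

The security scan waits on its own release at hour 2, so it starts at hour 2 and finishes at 2 + 5 = hour 7.
Smoke testing waits on the security scan (finishes hour 7), so it starts at hour 7 and finishes at 7 + 2 = hour 9.
Load testing cannot start until smoke testing (finishes hour 9); the security scan (finishes hour 7). The controlling bound is hour 9, so load testing finishes at 9 + 3 = hour 12.
Production deploy cannot begin until load testing (finishes hour 12). It runs from hour 12 to 12 + 1 = hour 13.
Post-deploy verification waits on production deploy (finishes hour 13); smoke testing (finishes hour 9); the security scan (finishes hour 7). The latest of these is hour 13, which is the earliest post-deploy verification can start.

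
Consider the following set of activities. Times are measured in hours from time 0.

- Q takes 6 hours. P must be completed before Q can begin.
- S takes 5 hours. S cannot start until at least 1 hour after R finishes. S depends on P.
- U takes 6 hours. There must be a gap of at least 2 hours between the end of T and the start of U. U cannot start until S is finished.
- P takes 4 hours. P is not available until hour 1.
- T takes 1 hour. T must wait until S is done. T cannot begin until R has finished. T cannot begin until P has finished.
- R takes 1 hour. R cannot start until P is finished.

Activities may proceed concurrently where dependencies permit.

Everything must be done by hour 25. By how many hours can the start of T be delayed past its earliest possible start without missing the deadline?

P waits on its own release at hour 1, so it starts at hour 1 and finishes at 1 + 4 = hour 5.
R waits on P (finishes hour 5), so it starts at hour 5 and finishes at 5 + 1 = hour 6.
S has to wait for R (finishes hour 6, plus 1-hour gap → hour 7); P (finishes hour 5). The latest of these is hour 7, so S runs hour 7 to 7 + 5 = hour 12.
For T: S (finishes hour 12); R (finishes hour 6); P (finishes hour 5). Taking the maximum gives a start of hour 12, and it finishes at 12 + 1 = hour 13.

Working backward from the deadline:
U must finish by hour 25; it takes 6 hours, so it must start by 25 − 6 = hour 19.
T feeds into U (must start by hour 19, minus 2-hour gap → hour 17); so T must finish by hour 17 and therefore start by hour 16.
So T can start as early as hour 12 and as late as hour 16, giving 16 − 12 = 4 hours of slack.

4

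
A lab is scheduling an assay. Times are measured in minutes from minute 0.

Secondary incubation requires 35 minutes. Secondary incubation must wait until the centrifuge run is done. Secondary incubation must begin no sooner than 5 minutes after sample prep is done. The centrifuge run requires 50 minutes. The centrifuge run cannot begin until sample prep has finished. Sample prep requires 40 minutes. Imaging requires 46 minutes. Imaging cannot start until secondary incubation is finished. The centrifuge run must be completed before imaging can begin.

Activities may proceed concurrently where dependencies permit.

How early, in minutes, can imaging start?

125

Sample prep can start immediately at minute 0; it finishes at minute 40.
After sample prep (finishes minute 40), the centrifuge run can start at minute 40 and finishes at minute 90.
Secondary incubation has to wait for the centrifuge run (finishes minute 90); sample prep (finishes minute 40, plus 5-minute gap → minute 45). The latest of these is minute 90, so secondary incubation runs minute 90 to 90 + 35 = minute 125.
Imaging waits on secondary incubation (finishes minute 125); the centrifuge run (finishes minute 90). The latest of these is minute 125, which is the earliest imaging can start.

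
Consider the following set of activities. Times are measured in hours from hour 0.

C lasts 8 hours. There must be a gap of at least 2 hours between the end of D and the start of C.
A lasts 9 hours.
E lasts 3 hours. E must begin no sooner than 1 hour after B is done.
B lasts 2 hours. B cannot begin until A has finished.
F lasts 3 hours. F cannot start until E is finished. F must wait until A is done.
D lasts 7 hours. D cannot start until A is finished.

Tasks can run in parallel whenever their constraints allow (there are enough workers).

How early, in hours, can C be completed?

26

Nothing blocks A, so it runs from hour 0 to hour 9.
D waits on A (finishes hour 9), so it starts at hour 9 and finishes at 9 + 7 = hour 16.
C waits on D (finishes hour 16, plus 2-hour gap → hour 18), so it starts at hour 18 and finishes at 18 + 8 = hour 26.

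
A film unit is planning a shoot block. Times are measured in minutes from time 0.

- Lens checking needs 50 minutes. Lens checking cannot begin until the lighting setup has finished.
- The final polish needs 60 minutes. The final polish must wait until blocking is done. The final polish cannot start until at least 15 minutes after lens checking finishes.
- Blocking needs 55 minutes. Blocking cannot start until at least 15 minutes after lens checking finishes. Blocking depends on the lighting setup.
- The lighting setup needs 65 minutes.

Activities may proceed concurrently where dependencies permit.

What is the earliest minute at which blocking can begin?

The lighting setup has no prerequisites, so it starts at minute 0 and finishes at minute 65.
Lens checking cannot begin until the lighting setup (finishes minute 65). It runs from minute 65 to 65 + 50 = minute 115.
Blocking waits on lens checking (finishes minute 115, plus 15-minute gap → minute 130); the lighting setup (finishes minute 65). The latest of these is minute 130, which is the earliest blocking can start.

130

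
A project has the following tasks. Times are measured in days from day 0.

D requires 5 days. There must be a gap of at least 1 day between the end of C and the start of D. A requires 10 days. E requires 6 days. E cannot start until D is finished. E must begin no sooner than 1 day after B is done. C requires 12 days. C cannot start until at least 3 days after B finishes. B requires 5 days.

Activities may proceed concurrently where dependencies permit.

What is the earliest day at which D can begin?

21

B can start immediately at day 0; it finishes at day 5.
C cannot begin until B (finishes day 5, plus 3-day gap → day 8). It runs from day 8 to 8 + 12 = day 20.
D waits on C (finishes day 20, plus 1-day gap → day 21), so the earliest it can start is day 21.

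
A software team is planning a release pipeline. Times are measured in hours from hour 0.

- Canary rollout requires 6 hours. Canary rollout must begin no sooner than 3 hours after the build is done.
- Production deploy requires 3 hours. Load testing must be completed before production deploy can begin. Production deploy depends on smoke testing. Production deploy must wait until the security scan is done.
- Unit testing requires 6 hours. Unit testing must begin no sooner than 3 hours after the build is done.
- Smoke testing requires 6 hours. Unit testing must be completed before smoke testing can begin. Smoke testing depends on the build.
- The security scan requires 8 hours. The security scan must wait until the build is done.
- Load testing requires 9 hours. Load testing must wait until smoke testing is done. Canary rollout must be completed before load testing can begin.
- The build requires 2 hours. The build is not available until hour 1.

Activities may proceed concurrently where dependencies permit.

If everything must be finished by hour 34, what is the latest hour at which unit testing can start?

To finish by hour 34, production deploy (duration 3) must start no later than hour 31.
Load testing has to be done before production deploy (must start by hour 31). That means finishing by hour 31, i.e. starting by 31 − 9 = hour 22.
For smoke testing: load testing (must start by hour 22); production deploy (must start by hour 31). The most restrictive is hour 22; with a 6-hour duration, smoke testing must start by hour 16.
Unit testing must finish before smoke testing (must start by hour 16). With a 6-hour duration, unit testing must start by 16 − 6 = hour 10.

10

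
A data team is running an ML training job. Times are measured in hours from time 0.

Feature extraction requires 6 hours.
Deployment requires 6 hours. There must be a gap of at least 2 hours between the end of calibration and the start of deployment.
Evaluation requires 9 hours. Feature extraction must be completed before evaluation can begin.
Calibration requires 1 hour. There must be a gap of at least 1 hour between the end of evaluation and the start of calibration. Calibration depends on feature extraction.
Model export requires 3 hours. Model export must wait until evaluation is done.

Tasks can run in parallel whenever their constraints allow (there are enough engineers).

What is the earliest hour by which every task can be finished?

25

Nothing blocks feature extraction, so it runs from hour 0 to hour 6.
Evaluation cannot begin until feature extraction (finishes hour 6). It runs from hour 6 to 6 + 9 = hour 15.
Model export cannot begin until evaluation (finishes hour 15). It runs from hour 15 to 15 + 3 = hour 18.
For calibration: evaluation (finishes hour 15, plus 1-hour gap → hour 16); feature extraction (finishes hour 6). Taking the maximum gives a start of hour 16, and it finishes at 16 + 1 = hour 17.
Deployment waits on calibration (finishes hour 17, plus 2-hour gap → hour 19), so it starts at hour 19 and finishes at 19 + 6 = hour 25.
All tasks are finished once the last one completes. Finish times: Feature extraction at 6, Evaluation at 15, Calibration at 17, Model export at 18, Deployment at 25. The latest is hour 25.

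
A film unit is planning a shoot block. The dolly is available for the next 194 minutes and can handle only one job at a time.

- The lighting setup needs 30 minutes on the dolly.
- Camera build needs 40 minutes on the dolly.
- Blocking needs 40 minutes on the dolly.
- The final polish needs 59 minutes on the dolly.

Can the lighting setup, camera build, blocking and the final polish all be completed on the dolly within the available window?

Running back to back, the jobs need 30 + 40 + 40 + 59 = 169 minutes on the dolly.
Since 169 ≤ 194, they fit within the window.

Yes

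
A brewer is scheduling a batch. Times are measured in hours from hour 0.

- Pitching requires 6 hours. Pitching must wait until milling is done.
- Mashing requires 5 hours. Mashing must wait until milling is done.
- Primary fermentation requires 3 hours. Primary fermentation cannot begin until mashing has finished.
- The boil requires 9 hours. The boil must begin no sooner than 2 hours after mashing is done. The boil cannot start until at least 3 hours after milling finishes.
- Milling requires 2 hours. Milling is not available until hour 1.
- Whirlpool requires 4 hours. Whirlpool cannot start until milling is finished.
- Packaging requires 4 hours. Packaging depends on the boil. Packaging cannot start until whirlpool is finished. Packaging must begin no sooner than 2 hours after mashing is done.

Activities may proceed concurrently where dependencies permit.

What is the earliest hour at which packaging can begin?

19

After its own release at hour 1, milling can start at hour 1 and finishes at hour 3.
Whirlpool waits on milling (finishes hour 3), so it starts at hour 3 and finishes at 3 + 4 = hour 7.
Mashing cannot begin until milling (finishes hour 3). It runs from hour 3 to 3 + 5 = hour 8.
For the boil: mashing (finishes hour 8, plus 2-hour gap → hour 10); milling (finishes hour 3, plus 3-hour gap → hour 6). Taking the maximum gives a start of hour 10, and it finishes at 10 + 9 = hour 19.
Packaging waits on the boil (finishes hour 19); whirlpool (finishes hour 7); mashing (finishes hour 8, plus 2-hour gap → hour 10). The latest of these is hour 19, which is the earliest packaging can start.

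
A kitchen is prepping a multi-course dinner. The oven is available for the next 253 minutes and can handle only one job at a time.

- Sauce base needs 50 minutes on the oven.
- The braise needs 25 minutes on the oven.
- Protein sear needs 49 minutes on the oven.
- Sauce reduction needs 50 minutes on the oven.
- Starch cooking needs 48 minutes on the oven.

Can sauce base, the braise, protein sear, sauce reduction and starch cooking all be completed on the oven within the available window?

Running back to back, the jobs need 50 + 25 + 49 + 50 + 48 = 222 minutes on the oven.
Since 222 ≤ 253, they fit within the window.

Yes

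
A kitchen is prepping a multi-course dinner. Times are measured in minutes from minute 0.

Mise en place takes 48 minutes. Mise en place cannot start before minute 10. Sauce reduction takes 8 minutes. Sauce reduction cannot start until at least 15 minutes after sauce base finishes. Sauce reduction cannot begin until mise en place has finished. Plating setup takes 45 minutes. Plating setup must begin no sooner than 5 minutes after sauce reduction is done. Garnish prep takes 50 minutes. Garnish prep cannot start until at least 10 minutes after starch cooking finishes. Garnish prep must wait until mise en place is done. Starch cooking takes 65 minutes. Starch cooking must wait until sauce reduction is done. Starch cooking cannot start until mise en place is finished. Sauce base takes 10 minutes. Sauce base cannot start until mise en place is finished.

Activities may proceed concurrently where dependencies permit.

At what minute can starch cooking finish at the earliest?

156

Mise en place waits on its own release at minute 10, so it starts at minute 10 and finishes at 10 + 48 = minute 58.
After mise en place (finishes minute 58), sauce base can start at minute 58 and finishes at minute 68.
Sauce reduction has to wait for sauce base (finishes minute 68, plus 15-minute gap → minute 83); mise en place (finishes minute 58). The latest of these is minute 83, so sauce reduction runs minute 83 to 83 + 8 = minute 91.
Starch cooking needs all of sauce reduction (finishes minute 91); mise en place (finishes minute 58). That puts its earliest start at minute 91; it finishes at 91 + 65 = minute 156.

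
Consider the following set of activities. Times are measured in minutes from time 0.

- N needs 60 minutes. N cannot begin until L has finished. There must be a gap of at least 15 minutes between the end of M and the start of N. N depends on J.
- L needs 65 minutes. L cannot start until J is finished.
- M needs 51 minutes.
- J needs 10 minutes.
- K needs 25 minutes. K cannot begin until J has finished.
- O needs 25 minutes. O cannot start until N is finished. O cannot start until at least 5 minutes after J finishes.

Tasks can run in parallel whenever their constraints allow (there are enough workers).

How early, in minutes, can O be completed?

160

Nothing blocks M, so it runs from minute 0 to minute 51.
J has no prerequisites, so it starts at minute 0 and finishes at minute 10.
L cannot begin until J (finishes minute 10). It runs from minute 10 to 10 + 65 = minute 75.
N needs all of L (finishes minute 75); M (finishes minute 51, plus 15-minute gap → minute 66); J (finishes minute 10). That puts its earliest start at minute 75; it finishes at 75 + 60 = minute 135.
For O: N (finishes minute 135); J (finishes minute 10, plus 5-minute gap → minute 15). Taking the maximum gives a start of minute 135, and it finishes at 135 + 25 = minute 160.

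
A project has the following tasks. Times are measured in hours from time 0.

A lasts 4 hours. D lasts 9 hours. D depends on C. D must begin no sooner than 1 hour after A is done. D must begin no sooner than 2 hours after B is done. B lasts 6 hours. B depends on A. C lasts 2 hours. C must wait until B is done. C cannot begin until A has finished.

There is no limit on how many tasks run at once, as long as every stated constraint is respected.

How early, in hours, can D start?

12

A can start immediately at hour 0; it finishes at hour 4.
B cannot begin until A (finishes hour 4). It runs from hour 4 to 4 + 6 = hour 10.
For C: B (finishes hour 10); A (finishes hour 4). Taking the maximum gives a start of hour 10, and it finishes at 10 + 2 = hour 12.
D waits on C (finishes hour 12); A (finishes hour 4, plus 1-hour gap → hour 5); B (finishes hour 10, plus 2-hour gap → hour 12). The latest of these is hour 12, which is the earliest D can start.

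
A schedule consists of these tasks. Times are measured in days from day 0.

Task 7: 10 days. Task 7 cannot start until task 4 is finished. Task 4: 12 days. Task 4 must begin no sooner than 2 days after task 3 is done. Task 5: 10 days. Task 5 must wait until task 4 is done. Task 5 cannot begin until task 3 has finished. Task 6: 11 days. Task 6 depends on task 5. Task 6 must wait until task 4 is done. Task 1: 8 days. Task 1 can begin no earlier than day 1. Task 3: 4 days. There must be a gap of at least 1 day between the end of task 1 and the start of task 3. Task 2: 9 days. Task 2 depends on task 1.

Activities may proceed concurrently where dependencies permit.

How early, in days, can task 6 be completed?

Task 1 cannot begin until its own release at day 1. It runs from day 1 to 1 + 8 = day 9.
Task 3 waits on task 1 (finishes day 9, plus 1-day gap → day 10), so it starts at day 10 and finishes at 10 + 4 = day 14.
After task 3 (finishes day 14, plus 2-day gap → day 16), task 4 can start at day 16 and finishes at day 28.
Task 5 has to wait for task 4 (finishes day 28); task 3 (finishes day 14). The latest of these is day 28, so task 5 runs day 28 to 28 + 10 = day 38.
Task 6 has to wait for task 5 (finishes day 38); task 4 (finishes day 28). The latest of these is day 38, so task 6 runs day 38 to 38 + 11 = day 49.

49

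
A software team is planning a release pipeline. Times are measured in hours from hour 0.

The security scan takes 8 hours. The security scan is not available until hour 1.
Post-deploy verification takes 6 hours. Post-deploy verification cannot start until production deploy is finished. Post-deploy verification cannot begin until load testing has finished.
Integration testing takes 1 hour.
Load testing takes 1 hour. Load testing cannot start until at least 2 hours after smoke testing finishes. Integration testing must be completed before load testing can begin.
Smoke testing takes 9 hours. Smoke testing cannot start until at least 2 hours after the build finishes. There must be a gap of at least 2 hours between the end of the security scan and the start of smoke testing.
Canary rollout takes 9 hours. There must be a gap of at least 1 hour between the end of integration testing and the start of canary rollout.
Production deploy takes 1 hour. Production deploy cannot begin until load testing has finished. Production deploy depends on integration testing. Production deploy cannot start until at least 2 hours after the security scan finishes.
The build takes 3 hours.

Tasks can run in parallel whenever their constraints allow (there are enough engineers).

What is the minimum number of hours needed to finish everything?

The security scan waits on its own release at hour 1, so it starts at hour 1 and finishes at 1 + 8 = hour 9.
Nothing blocks integration testing, so it runs from hour 0 to hour 1.
Canary rollout cannot begin until integration testing (finishes hour 1, plus 1-hour gap → hour 2). It runs from hour 2 to 2 + 9 = hour 11.
The build can start immediately at hour 0; it finishes at hour 3.
For smoke testing: the build (finishes hour 3, plus 2-hour gap → hour 5); the security scan (finishes hour 9, plus 2-hour gap → hour 11). Taking the maximum gives a start of hour 11, and it finishes at 11 + 9 = hour 20.
For load testing: smoke testing (finishes hour 20, plus 2-hour gap → hour 22); integration testing (finishes hour 1). Taking the maximum gives a start of hour 22, and it finishes at 22 + 1 = hour 23.
For production deploy: load testing (finishes hour 23); integration testing (finishes hour 1); the security scan (finishes hour 9, plus 2-hour gap → hour 11). Taking the maximum gives a start of hour 23, and it finishes at 23 + 1 = hour 24.
Post-deploy verification has to wait for production deploy (finishes hour 24); load testing (finishes hour 23). The latest of these is hour 24, so post-deploy verification runs hour 24 to 24 + 6 = hour 30.
All tasks are finished once the last one completes. Finish times: The build at 3, Integration testing at 1, The security scan at 9, Smoke testing at 20, Canary rollout at 11, Load testing at 23, Production deploy at 24, Post-deploy verification at 30. The latest is hour 30.

30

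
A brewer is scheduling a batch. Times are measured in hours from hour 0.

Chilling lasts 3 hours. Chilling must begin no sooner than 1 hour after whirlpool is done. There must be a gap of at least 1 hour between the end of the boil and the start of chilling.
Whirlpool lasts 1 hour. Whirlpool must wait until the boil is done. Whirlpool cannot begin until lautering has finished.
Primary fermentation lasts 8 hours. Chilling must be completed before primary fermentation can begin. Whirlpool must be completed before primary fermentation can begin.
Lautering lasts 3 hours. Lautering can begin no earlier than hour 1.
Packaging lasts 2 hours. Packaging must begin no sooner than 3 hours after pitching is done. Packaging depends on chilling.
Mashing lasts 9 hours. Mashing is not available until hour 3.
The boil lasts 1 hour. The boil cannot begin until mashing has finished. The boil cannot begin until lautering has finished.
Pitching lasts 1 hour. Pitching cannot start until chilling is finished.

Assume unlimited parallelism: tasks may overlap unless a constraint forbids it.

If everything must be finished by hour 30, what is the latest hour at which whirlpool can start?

17

Packaging has no dependents, so it just needs to finish by hour 30. Starting by 30 − 2 = hour 28 achieves that.
Pitching feeds into packaging (must start by hour 28, minus 3-hour gap → hour 25); so pitching must finish by hour 25 and therefore start by hour 24.
Primary fermentation has no dependents, so it just needs to finish by hour 30. Starting by 30 − 8 = hour 22 achieves that.
Chilling must finish in time for pitching (must start by hour 24); primary fermentation (must start by hour 22); packaging (must start by hour 28). The tightest is hour 22, so chilling must start by 22 − 3 = hour 19.
Whirlpool must finish in time for chilling (must start by hour 19, minus 1-hour gap → hour 18); primary fermentation (must start by hour 22). The tightest is hour 18, so whirlpool must start by 18 − 1 = hour 17.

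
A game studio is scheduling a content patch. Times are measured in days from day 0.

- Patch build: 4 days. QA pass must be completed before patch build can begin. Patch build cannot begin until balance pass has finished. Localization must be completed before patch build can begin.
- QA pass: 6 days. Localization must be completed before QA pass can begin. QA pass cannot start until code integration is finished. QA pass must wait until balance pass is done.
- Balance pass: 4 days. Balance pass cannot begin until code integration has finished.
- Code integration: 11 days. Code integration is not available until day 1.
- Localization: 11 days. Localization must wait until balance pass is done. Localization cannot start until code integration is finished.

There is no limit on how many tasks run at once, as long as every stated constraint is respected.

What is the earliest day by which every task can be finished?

Code integration waits on its own release at day 1, so it starts at day 1 and finishes at 1 + 11 = day 12.
After code integration (finishes day 12), balance pass can start at day 12 and finishes at day 16.
Localization cannot start until balance pass (finishes day 16); code integration (finishes day 12). The controlling bound is day 16, so localization finishes at 16 + 11 = day 27.
For QA pass: localization (finishes day 27); code integration (finishes day 12); balance pass (finishes day 16). Taking the maximum gives a start of day 27, and it finishes at 27 + 6 = day 33.
For patch build: QA pass (finishes day 33); balance pass (finishes day 16); localization (finishes day 27). Taking the maximum gives a start of day 33, and it finishes at 33 + 4 = day 37.
All tasks are finished once the last one completes. Finish times: Code integration at 12, Balance pass at 16, Localization at 27, QA pass at 33, Patch build at 37. The latest is day 37.

37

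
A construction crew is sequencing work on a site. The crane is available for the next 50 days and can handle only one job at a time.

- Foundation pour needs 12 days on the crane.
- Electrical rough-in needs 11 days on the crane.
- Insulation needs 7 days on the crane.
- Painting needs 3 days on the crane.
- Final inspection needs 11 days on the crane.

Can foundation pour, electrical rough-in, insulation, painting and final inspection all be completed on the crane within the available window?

Yes

Running back to back, the jobs need 12 + 11 + 7 + 3 + 11 = 44 days on the crane.
Since 44 ≤ 50, they fit within the window.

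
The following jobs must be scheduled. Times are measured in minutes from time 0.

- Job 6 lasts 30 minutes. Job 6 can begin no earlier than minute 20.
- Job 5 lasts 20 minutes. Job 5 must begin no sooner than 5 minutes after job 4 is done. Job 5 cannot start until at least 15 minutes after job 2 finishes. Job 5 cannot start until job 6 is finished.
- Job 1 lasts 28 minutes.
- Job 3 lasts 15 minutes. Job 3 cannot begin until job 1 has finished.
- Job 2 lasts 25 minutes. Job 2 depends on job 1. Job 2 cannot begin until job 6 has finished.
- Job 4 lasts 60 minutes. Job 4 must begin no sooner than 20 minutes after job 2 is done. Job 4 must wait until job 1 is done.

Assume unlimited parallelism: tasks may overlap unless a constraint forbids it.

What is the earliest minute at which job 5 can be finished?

After its own release at minute 20, job 6 can start at minute 20 and finishes at minute 50.
Job 1 has no prerequisites, so it starts at minute 0 and finishes at minute 28.
Job 2 cannot start until job 1 (finishes minute 28); job 6 (finishes minute 50). The controlling bound is minute 50, so job 2 finishes at 50 + 25 = minute 75.
Job 4 cannot start until job 2 (finishes minute 75, plus 20-minute gap → minute 95); job 1 (finishes minute 28). The controlling bound is minute 95, so job 4 finishes at 95 + 60 = minute 155.
For job 5: job 4 (finishes minute 155, plus 5-minute gap → minute 160); job 2 (finishes minute 75, plus 15-minute gap → minute 90); job 6 (finishes minute 50). Taking the maximum gives a start of minute 160, and it finishes at 160 + 20 = minute 180.

180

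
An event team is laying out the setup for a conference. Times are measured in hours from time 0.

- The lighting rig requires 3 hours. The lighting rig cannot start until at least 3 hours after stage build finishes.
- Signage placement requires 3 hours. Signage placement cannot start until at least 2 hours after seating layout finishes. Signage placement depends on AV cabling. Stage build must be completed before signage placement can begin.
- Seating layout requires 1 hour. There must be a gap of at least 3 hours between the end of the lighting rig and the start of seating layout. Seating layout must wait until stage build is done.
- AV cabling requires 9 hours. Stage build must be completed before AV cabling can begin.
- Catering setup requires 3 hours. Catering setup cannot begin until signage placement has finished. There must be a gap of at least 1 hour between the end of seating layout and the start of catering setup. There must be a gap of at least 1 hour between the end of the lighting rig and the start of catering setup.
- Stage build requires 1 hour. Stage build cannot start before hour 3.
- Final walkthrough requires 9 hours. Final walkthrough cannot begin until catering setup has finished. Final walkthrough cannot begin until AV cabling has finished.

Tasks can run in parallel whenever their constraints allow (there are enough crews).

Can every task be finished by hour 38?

Yes

After its own release at hour 3, stage build can start at hour 3 and finishes at hour 4.
AV cabling waits on stage build (finishes hour 4), so it starts at hour 4 and finishes at 4 + 9 = hour 13.
The lighting rig waits on stage build (finishes hour 4, plus 3-hour gap → hour 7), so it starts at hour 7 and finishes at 7 + 3 = hour 10.
Seating layout cannot start until the lighting rig (finishes hour 10, plus 3-hour gap → hour 13); stage build (finishes hour 4). The controlling bound is hour 13, so seating layout finishes at 13 + 1 = hour 14.
Signage placement needs all of seating layout (finishes hour 14, plus 2-hour gap → hour 16); AV cabling (finishes hour 13); stage build (finishes hour 4). That puts its earliest start at hour 16; it finishes at 16 + 3 = hour 19.
Catering setup has to wait for signage placement (finishes hour 19); seating layout (finishes hour 14, plus 1-hour gap → hour 15); the lighting rig (finishes hour 10, plus 1-hour gap → hour 11). The latest of these is hour 19, so catering setup runs hour 19 to 19 + 3 = hour 22.
Final walkthrough needs all of catering setup (finishes hour 22); AV cabling (finishes hour 13). That puts its earliest start at hour 22; it finishes at 22 + 9 = hour 31.
Every task is finished by hour 31, which is no later than the deadline of 38, so the schedule is feasible.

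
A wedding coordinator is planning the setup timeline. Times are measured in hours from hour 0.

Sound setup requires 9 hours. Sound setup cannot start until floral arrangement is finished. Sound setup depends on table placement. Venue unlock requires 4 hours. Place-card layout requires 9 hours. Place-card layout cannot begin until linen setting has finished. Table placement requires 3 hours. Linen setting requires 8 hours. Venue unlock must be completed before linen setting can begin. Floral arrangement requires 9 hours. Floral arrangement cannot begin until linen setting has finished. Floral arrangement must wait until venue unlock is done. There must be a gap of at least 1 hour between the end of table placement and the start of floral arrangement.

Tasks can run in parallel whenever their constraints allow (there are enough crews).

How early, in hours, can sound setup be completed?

Table placement can start immediately at hour 0; it finishes at hour 3.
Nothing blocks venue unlock, so it runs from hour 0 to hour 4.
Linen setting waits on venue unlock (finishes hour 4), so it starts at hour 4 and finishes at 4 + 8 = hour 12.
Floral arrangement needs all of linen setting (finishes hour 12); venue unlock (finishes hour 4); table placement (finishes hour 3, plus 1-hour gap → hour 4). That puts its earliest start at hour 12; it finishes at 12 + 9 = hour 21.
Sound setup needs all of floral arrangement (finishes hour 21); table placement (finishes hour 3). That puts its earliest start at hour 21; it finishes at 21 + 9 = hour 30.

30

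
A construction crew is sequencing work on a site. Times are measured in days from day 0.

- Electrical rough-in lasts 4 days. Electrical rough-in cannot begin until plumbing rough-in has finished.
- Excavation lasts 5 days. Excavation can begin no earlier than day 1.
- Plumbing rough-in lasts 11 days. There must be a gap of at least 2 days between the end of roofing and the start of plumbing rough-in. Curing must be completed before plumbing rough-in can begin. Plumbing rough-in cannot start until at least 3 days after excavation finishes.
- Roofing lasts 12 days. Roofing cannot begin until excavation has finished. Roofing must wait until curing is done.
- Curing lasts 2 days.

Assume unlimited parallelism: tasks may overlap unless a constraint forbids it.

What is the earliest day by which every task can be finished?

Curing can start immediately at day 0; it finishes at day 2.
After its own release at day 1, excavation can start at day 1 and finishes at day 6.
Roofing needs all of excavation (finishes day 6); curing (finishes day 2). That puts its earliest start at day 6; it finishes at 6 + 12 = day 18.
Plumbing rough-in cannot start until roofing (finishes day 18, plus 2-day gap → day 20); curing (finishes day 2); excavation (finishes day 6, plus 3-day gap → day 9). The controlling bound is day 20, so plumbing rough-in finishes at 20 + 11 = day 31.
Electrical rough-in waits on plumbing rough-in (finishes day 31), so it starts at day 31 and finishes at 31 + 4 = day 35.
All tasks are finished once the last one completes. Finish times: Excavation at 6, Curing at 2, Roofing at 18, Plumbing rough-in at 31, Electrical rough-in at 35. The latest is day 35.

35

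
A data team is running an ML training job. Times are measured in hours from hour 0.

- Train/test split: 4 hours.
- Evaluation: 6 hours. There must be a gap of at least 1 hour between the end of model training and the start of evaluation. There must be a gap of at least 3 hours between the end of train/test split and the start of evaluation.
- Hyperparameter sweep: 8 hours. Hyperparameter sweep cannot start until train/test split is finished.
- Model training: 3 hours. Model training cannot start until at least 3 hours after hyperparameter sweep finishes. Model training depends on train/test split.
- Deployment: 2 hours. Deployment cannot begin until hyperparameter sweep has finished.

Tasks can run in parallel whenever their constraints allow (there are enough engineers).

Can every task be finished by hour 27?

Yes

Nothing blocks train/test split, so it runs from hour 0 to hour 4.
Hyperparameter sweep cannot begin until train/test split (finishes hour 4). It runs from hour 4 to 4 + 8 = hour 12.
After hyperparameter sweep (finishes hour 12), deployment can start at hour 12 and finishes at hour 14.
Model training cannot start until hyperparameter sweep (finishes hour 12, plus 3-hour gap → hour 15); train/test split (finishes hour 4). The controlling bound is hour 15, so model training finishes at 15 + 3 = hour 18.
For evaluation: model training (finishes hour 18, plus 1-hour gap → hour 19); train/test split (finishes hour 4, plus 3-hour gap → hour 7). Taking the maximum gives a start of hour 19, and it finishes at 19 + 6 = hour 25.
Every task is finished by hour 25, which is no later than the deadline of 27, so the schedule is feasible.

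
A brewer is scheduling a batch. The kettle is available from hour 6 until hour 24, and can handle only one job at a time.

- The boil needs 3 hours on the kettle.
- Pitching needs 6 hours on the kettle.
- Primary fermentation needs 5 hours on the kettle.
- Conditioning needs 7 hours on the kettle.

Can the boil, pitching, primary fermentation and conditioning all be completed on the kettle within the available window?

The kettle window is 24 − 6 = 18 hours.
Running back to back, the jobs need 3 + 6 + 5 + 7 = 21 hours on the kettle.
Since 21 > 18, they cannot all fit.

No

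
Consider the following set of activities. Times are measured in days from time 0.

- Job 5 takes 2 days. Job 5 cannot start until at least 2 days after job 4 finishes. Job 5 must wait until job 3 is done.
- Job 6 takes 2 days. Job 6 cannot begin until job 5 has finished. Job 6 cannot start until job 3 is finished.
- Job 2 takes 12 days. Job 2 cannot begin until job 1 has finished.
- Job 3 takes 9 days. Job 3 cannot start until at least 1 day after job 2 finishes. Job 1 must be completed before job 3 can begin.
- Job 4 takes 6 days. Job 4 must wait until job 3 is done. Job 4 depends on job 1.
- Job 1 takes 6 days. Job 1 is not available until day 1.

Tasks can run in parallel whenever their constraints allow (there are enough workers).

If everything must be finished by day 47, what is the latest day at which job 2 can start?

Job 6 must finish by day 47; it takes 2 days, so it must start by 47 − 2 = day 45.
Job 5 feeds into job 6 (must start by day 45); so job 5 must finish by day 45 and therefore start by day 43.
Job 4 must finish before job 5 (must start by day 43, minus 2-day gap → day 41). With a 6-day duration, job 4 must start by 41 − 6 = day 35.
Job 3 must finish in time for job 4 (must start by day 35); job 5 (must start by day 43); job 6 (must start by day 45). The tightest is day 35, so job 3 must start by 35 − 9 = day 26.
Job 2 has to be done before job 3 (must start by day 26, minus 1-day gap → day 25). That means finishing by day 25, i.e. starting by 25 − 12 = day 13.

13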